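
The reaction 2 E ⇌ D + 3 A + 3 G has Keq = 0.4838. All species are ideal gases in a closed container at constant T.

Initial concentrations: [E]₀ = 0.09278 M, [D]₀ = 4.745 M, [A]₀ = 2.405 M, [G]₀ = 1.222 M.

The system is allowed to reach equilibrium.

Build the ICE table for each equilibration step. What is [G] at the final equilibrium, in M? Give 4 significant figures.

[G]_eq = 0.2671 M

Q₀ = 1.3992e+04 vs Keq = 0.4838 ⇒ Q>K, reverse
Step 1:
                   E          D          A          G
  I          0.09278      4.745      2.405      1.222
  C           0.6366    -0.3183    -0.9549    -0.9549
  E           0.7294      4.427       1.45     0.2671
  solve Keq expr → x = -0.3183; check Q = 0.4838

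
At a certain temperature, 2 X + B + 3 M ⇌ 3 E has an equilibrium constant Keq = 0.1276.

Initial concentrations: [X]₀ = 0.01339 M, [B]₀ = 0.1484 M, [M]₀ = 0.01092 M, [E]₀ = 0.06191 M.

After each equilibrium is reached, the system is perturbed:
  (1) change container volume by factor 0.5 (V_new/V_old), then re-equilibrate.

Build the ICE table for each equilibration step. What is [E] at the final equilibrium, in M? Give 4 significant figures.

[E]_eq = 0.01035 M

Q₀ = 6.8489e+06 vs Keq = 0.1276 ⇒ Q>K, reverse
Step 1:
                    X           B           M           E
  Initial     0.01339      0.1484     0.01092     0.06191
  Change      0.03945     0.01972     0.05917    -0.05917
  Equil       0.05284      0.1681     0.07009    0.002742
  solve Keq expr → x = -0.01972; check Q = 0.1276
Then change container volume by factor 0.5 (V_new/V_old).
Step 2:
                    X           B           M           E
  Initial      0.1057      0.3362      0.1402    0.005484
  Change    -0.003246   -0.001623   -0.004869    0.004869
  Equil        0.1024      0.3346      0.1353     0.01035
  solve Keq expr → x = 0.001623; check Q = 0.1276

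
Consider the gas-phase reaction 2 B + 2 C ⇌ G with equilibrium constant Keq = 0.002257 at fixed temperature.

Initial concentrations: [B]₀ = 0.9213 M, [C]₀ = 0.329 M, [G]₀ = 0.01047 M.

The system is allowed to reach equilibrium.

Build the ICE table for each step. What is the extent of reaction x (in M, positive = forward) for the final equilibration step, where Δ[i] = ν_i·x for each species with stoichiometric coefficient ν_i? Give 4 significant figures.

x = -0.01023 M

Q₀ = 0.114 vs Keq = 0.002257 ⇒ Q>K, reverse
Step 1:
                   B          C          G
  I           0.9213      0.329    0.01047
  C          0.02045    0.02045   -0.01023
  E           0.9418     0.3495 2.4444e-04
  solve Keq expr → x = -0.01023; check Q = 0.002257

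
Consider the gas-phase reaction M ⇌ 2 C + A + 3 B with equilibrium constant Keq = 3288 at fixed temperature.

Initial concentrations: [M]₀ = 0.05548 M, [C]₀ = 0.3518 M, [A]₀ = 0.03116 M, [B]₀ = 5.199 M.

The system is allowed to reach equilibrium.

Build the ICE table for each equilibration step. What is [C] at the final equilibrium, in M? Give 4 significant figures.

Q₀ = 9.768 vs Keq = 3288 ⇒ Q<K, forward
Step 1:
                  M         C         A         B
  init      0.05548    0.3518   0.03116     5.199
  Δ        -0.05462    0.1092   0.05462    0.1639
  eq      8.5539e-04     0.461   0.08578     5.363
  solve Keq expr → x = 0.05462; check Q = 3288

[C]_eq = 0.461 M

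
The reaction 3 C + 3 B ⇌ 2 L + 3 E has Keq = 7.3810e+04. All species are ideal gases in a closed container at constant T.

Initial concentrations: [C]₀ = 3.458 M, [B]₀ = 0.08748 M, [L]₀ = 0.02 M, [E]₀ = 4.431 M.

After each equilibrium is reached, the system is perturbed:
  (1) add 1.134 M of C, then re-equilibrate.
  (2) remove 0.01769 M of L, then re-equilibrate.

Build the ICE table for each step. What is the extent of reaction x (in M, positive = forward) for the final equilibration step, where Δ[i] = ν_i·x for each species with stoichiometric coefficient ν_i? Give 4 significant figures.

Q₀ = 1.257 vs Keq = 7.3810e+04 ⇒ Q<K, forward
Step 1:
                   C          B          L          E
  init         3.458    0.08748       0.02      4.431
  Δ         -0.08184   -0.08184    0.05456    0.08184
  eq           3.376   0.005645    0.07456      4.513
  solve Keq expr → x = 0.02728; check Q = 7.3810e+04
Then add 1.134 M of C.
Step 2:
                   C          B          L          E
  init          4.51   0.005645    0.07456      4.513
  Δ        -0.001382  -0.001382 9.2128e-04   0.001382
  eq           4.509   0.004263    0.07548      4.514
  solve Keq expr → x = 4.6064e-04; check Q = 7.3810e+04
Then remove 0.01769 M of L.
Step 3:
                   C          B          L          E
  init         4.509   0.004263    0.05779      4.514
  Δ       -6.7564e-04 -6.7564e-04 4.5043e-04 6.7564e-04
  eq           4.508   0.003587    0.05824      4.515
  solve Keq expr → x = 2.2521e-04; check Q = 7.3810e+04

x = 2.2521e-04 M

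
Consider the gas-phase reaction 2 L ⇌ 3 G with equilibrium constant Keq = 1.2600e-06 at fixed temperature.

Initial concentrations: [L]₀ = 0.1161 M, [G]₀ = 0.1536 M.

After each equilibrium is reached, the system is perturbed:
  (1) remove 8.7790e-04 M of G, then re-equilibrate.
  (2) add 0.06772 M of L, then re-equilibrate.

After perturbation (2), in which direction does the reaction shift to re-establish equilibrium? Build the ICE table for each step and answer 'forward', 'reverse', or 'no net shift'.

Direction: forward

Q₀ = 0.2688 vs Keq = 1.2600e-06 ⇒ Q>K, reverse
Step 1:
                    L           G
  I            0.1161      0.1536
  C           0.09981     -0.1497
  E            0.2159    0.003887
  solve Keq expr → x = -0.0499; check Q = 1.2600e-06
Then remove 8.7790e-04 M of G.
Step 2:
                    L           G
  I            0.2159    0.003009
  C       -5.8062e-04  8.7093e-04
  E            0.2153     0.00388
  solve Keq expr → x = 2.9031e-04; check Q = 1.2600e-06
Then add 0.06772 M of L.
Step 3:
                    L           G
  I             0.283     0.00388
  C       -5.1355e-04  7.7032e-04
  E            0.2825    0.004651
  solve Keq expr → x = 2.5677e-04; check Q = 1.2600e-06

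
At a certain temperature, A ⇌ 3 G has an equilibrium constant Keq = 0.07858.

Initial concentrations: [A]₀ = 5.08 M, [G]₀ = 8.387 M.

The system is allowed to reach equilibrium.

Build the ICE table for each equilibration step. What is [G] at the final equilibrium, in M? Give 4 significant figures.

Q₀ = 116.1 vs Keq = 0.07858 ⇒ Q>K, reverse
Step 1:
                    A           G
  Initial        5.08       8.387
  Change        2.515      -7.545
  Equil         7.595      0.8419
  solve Keq expr → x = -2.515; check Q = 0.07858

[G]_eq = 0.8419 M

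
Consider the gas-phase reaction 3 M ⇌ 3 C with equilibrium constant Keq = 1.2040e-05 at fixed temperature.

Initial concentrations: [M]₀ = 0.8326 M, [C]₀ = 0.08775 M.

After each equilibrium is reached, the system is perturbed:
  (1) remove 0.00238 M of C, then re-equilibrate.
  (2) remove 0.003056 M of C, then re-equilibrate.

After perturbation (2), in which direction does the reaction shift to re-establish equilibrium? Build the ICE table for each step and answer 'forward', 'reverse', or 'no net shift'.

Direction: forward

Q₀ = 0.001171 vs Keq = 1.2040e-05 ⇒ Q>K, reverse
Step 1:
                  M         C
  Initial    0.8326   0.08775
  Change    0.06713  -0.06713
  Equil      0.8997   0.02062
  solve Keq expr → x = -0.02238; check Q = 1.2040e-05
Then remove 0.00238 M of C.
Step 2:
                  M         C
  Initial    0.8997   0.01824
  Change  -0.002327  0.002327
  Equil      0.8974   0.02057
  solve Keq expr → x = 7.7556e-04; check Q = 1.2040e-05
Then remove 0.003056 M of C.
Step 3:
                  M         C
  Initial    0.8974   0.01751
  Change  -0.002988  0.002988
  Equil      0.8944    0.0205
  solve Keq expr → x = 9.9584e-04; check Q = 1.2040e-05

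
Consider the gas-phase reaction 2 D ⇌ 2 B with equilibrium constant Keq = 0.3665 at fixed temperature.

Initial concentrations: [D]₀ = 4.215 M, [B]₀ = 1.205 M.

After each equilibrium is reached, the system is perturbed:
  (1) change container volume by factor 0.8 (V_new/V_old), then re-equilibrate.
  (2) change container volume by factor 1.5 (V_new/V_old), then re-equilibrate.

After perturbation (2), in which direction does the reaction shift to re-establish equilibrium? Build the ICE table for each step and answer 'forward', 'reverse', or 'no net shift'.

Q₀ = 0.08173 vs Keq = 0.3665 ⇒ Q<K, forward
Step 1:
                  D         B
  init        4.215     1.205
  Δ         -0.8389    0.8389
  eq          3.376     2.044
  solve Keq expr → x = 0.4194; check Q = 0.3665
Then change container volume by factor 0.8 (V_new/V_old).
Step 2:
                  D         B
  init         4.22     2.555
  Δ               0         0
  eq           4.22     2.555
  solve Keq expr → x = 0; check Q = 0.3665
Then change container volume by factor 1.5 (V_new/V_old).
Step 3:
                  D         B
  init        2.813     1.703
  Δ               0         0
  eq          2.813     1.703
  solve Keq expr → x = 0; check Q = 0.3665

Direction: no net shift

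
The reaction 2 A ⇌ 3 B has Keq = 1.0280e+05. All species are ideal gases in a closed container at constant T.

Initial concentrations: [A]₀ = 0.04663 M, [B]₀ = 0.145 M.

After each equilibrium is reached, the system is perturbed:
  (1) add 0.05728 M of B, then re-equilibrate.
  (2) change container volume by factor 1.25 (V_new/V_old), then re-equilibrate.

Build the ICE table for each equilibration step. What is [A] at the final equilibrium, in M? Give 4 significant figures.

Q₀ = 1.402 vs Keq = 1.0280e+05 ⇒ Q<K, forward
Step 1:
                   A          B
  I          0.04663      0.145
  C         -0.04632    0.06948
  E       3.0980e-04     0.2145
  solve Keq expr → x = 0.02316; check Q = 1.0280e+05
Then add 0.05728 M of B.
Step 2:
                   A          B
  I       3.0980e-04     0.2718
  C       1.3157e-04 -1.9736e-04
  E       4.4138e-04     0.2716
  solve Keq expr → x = -6.5787e-05; check Q = 1.0280e+05
Then change container volume by factor 1.25 (V_new/V_old).
Step 3:
                   A          B
  I       3.5310e-04     0.2173
  C       -3.7156e-05 5.5735e-05
  E       3.1594e-04     0.2173
  solve Keq expr → x = 1.8578e-05; check Q = 1.0280e+05

[A]_eq = 3.1594e-04 M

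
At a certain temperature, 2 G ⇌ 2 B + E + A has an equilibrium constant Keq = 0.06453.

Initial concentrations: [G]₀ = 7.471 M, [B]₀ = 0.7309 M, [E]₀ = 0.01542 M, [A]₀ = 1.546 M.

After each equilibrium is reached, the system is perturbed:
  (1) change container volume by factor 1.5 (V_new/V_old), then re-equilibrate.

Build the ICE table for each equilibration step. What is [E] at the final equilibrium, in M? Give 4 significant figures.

[E]_eq = 0.4312 M

Q₀ = 2.2817e-04 vs Keq = 0.06453 ⇒ Q<K, forward
Step 1:
                    G           B           E           A
  Initial       7.471      0.7309     0.01542       1.546
  Change      -0.9427      0.9427      0.4713      0.4713
  Equil         6.528       1.674      0.4868       2.017
  solve Keq expr → x = 0.4713; check Q = 0.06453
Then change container volume by factor 1.5 (V_new/V_old).
Step 2:
                    G           B           E           A
  Initial       4.352       1.116      0.3245       1.345
  Change      -0.2133      0.2133      0.1067      0.1067
  Equil         4.139       1.329      0.4312       1.452
  solve Keq expr → x = 0.1067; check Q = 0.06453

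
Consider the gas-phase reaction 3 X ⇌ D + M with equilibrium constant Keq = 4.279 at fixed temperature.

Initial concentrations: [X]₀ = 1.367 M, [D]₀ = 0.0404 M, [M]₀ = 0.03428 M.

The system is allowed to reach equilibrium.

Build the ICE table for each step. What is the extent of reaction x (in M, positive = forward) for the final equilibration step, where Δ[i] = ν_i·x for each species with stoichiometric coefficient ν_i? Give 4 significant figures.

Q₀ = 5.4215e-04 vs Keq = 4.279 ⇒ Q<K, forward
Step 1:
                   X          D          M
  Initial      1.367     0.0404    0.03428
  Change      -1.041     0.3471     0.3471
  Equil       0.3257     0.3875     0.3814
  solve Keq expr → x = 0.3471; check Q = 4.279

x = 0.3471 M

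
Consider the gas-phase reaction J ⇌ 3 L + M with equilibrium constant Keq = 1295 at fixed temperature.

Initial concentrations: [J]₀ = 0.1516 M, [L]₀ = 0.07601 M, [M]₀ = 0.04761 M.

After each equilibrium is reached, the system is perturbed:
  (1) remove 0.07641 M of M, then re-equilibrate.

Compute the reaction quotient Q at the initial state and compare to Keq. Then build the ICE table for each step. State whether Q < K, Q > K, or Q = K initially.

Q₀ = 1.3791e-04; Q < K (proceeds forward)

Q₀ = 1.3791e-04 vs Keq = 1295 ⇒ Q<K, forward
Step 1:
                  J         L         M
  I          0.1516   0.07601   0.04761
  C         -0.1516    0.4547    0.1516
  E       2.2995e-05    0.5307    0.1992
  solve Keq expr → x = 0.1516; check Q = 1295
Then remove 0.07641 M of M.
Step 2:
                  J         L         M
  I       2.2995e-05    0.5307    0.1228
  C       -8.8181e-06 2.6454e-05 8.8181e-06
  E       1.4177e-05    0.5308    0.1228
  solve Keq expr → x = 8.8181e-06; check Q = 1295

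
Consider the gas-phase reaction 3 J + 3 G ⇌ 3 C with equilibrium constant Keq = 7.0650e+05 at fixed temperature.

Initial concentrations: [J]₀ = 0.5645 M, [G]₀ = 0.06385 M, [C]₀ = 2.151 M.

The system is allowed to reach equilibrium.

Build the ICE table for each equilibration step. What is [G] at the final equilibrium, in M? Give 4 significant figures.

Q₀ = 2.1254e+05 vs Keq = 7.0650e+05 ⇒ Q<K, forward
Step 1:
                   J          G          C
  I           0.5645    0.06385      2.151
  C         -0.01917   -0.01917    0.01917
  E           0.5453    0.04468       2.17
  solve Keq expr → x = 0.006389; check Q = 7.0650e+05

[G]_eq = 0.04468 M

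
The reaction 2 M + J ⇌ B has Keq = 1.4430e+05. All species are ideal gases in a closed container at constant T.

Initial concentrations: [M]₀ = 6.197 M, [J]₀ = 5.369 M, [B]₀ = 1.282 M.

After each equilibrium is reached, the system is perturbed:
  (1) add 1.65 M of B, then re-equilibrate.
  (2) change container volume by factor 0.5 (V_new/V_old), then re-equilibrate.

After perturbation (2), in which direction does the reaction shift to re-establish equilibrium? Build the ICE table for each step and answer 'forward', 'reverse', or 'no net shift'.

Q₀ = 0.006218 vs Keq = 1.4430e+05 ⇒ Q<K, forward
Step 1:
                   M          J          B
  init         6.197      5.369      1.282
  Δ           -6.193     -3.097      3.097
  eq        0.003654      2.272      4.379
  solve Keq expr → x = 3.097; check Q = 1.4430e+05
Then add 1.65 M of B.
Step 2:
                   M          J          B
  init      0.003654      2.272      6.029
  Δ       6.3318e-04 3.1659e-04 -3.1659e-04
  eq        0.004287      2.273      6.028
  solve Keq expr → x = -3.1659e-04; check Q = 1.4430e+05
Then change container volume by factor 0.5 (V_new/V_old).
Step 3:
                   M          J          B
  init      0.008575      4.545      12.06
  Δ        -0.004286  -0.002143   0.002143
  eq        0.004289      4.543      12.06
  solve Keq expr → x = 0.002143; check Q = 1.4430e+05

Direction: forward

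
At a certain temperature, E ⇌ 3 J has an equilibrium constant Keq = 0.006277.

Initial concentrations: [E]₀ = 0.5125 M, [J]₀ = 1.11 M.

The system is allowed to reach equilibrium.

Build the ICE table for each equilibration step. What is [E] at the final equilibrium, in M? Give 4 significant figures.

[E]_eq = 0.8248 M

Q₀ = 2.669 vs Keq = 0.006277 ⇒ Q>K, reverse
Step 1:
                   E          J
  init        0.5125       1.11
  Δ           0.3123     -0.937
  eq          0.8248      0.173
  solve Keq expr → x = -0.3123; check Q = 0.006277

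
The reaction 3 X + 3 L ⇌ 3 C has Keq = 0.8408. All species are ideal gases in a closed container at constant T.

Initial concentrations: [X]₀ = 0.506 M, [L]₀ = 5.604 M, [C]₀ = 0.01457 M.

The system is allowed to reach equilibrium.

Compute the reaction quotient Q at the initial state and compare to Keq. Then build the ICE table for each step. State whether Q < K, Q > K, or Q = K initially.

Q₀ = 1.3565e-07; Q < K (proceeds forward)

Q₀ = 1.3565e-07 vs Keq = 0.8408 ⇒ Q<K, forward
Step 1:
                  X         L         C
  init        0.506     5.604   0.01457
  Δ         -0.4177   -0.4177    0.4177
  eq        0.08831     5.186    0.4323
  solve Keq expr → x = 0.1392; check Q = 0.8408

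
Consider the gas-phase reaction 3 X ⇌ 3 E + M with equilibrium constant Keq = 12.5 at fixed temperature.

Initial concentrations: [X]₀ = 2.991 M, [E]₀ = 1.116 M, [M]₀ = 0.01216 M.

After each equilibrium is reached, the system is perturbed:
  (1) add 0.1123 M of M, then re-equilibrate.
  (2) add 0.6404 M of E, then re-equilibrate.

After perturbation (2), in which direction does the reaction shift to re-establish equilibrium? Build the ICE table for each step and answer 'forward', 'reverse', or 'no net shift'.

Direction: reverse

Q₀ = 6.3165e-04 vs Keq = 12.5 ⇒ Q<K, forward
Step 1:
                    X           E           M
  Initial       2.991       1.116     0.01216
  Change       -1.879       1.879      0.6265
  Equil         1.112       2.995      0.6387
  solve Keq expr → x = 0.6265; check Q = 12.5
Then add 0.1123 M of M.
Step 2:
                    X           E           M
  Initial       1.112       2.995       0.751
  Change      0.03943    -0.03943    -0.01314
  Equil         1.151       2.956      0.7378
  solve Keq expr → x = -0.01314; check Q = 12.5
Then add 0.6404 M of E.
Step 3:
                    X           E           M
  Initial       1.151       3.596      0.7378
  Change       0.1562     -0.1562    -0.05208
  Equil         1.307        3.44      0.6857
  solve Keq expr → x = -0.05208; check Q = 12.5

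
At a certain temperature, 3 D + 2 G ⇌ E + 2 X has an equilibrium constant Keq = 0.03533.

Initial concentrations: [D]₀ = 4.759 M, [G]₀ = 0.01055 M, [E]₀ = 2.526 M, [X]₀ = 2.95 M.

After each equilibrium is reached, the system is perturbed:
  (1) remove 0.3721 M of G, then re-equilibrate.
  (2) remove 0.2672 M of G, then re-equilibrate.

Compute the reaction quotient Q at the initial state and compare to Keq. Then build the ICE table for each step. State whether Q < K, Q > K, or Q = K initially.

Q₀ = 1832 vs Keq = 0.03533 ⇒ Q>K, reverse
Step 1:
                    D           G           E           X
  init          4.759     0.01055       2.526        2.95
  Δ             1.448      0.9654     -0.4827     -0.9654
  eq            6.207       0.976       2.043       1.985
  solve Keq expr → x = -0.4827; check Q = 0.03533
Then remove 0.3721 M of G.
Step 2:
                    D           G           E           X
  init          6.207      0.6039       2.043       1.985
  Δ            0.2947      0.1964    -0.09822     -0.1964
  eq            6.502      0.8003       1.945       1.788
  solve Keq expr → x = -0.09822; check Q = 0.03533
Then remove 0.2672 M of G.
Step 3:
                    D           G           E           X
  init          6.502      0.5331       1.945       1.788
  Δ             0.225        0.15    -0.07501       -0.15
  eq            6.727      0.6831        1.87       1.638
  solve Keq expr → x = -0.07501; check Q = 0.03533

Q₀ = 1832; Q > K (proceeds reverse)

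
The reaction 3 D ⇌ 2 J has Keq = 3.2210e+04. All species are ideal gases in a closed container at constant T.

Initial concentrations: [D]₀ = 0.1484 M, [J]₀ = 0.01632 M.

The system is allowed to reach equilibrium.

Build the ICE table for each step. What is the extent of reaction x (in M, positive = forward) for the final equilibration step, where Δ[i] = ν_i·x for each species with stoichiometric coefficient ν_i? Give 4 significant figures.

x = 0.04706 M

Q₀ = 0.0815 vs Keq = 3.2210e+04 ⇒ Q<K, forward
Step 1:
                    D           J
  Initial      0.1484     0.01632
  Change      -0.1412     0.09411
  Equil      0.007234      0.1104
  solve Keq expr → x = 0.04706; check Q = 3.2210e+04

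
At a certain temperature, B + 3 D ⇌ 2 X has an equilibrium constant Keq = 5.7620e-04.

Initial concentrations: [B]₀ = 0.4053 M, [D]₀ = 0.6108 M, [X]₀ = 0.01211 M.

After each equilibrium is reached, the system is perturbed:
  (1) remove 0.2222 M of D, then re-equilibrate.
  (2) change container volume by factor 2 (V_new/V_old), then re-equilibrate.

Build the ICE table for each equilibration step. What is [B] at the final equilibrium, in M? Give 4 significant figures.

Q₀ = 0.001588 vs Keq = 5.7620e-04 ⇒ Q>K, reverse
Step 1:
                  B         D         X
  init       0.4053    0.6108   0.01211
  Δ        0.002334  0.007002 -0.004668
  eq         0.4076    0.6178  0.007442
  solve Keq expr → x = -0.002334; check Q = 5.7620e-04
Then remove 0.2222 M of D.
Step 2:
                  B         D         X
  init       0.4076    0.3956  0.007442
  Δ        0.001772  0.005315 -0.003543
  eq         0.4094    0.4009  0.003899
  solve Keq expr → x = -0.001772; check Q = 5.7620e-04
Then change container volume by factor 2 (V_new/V_old).
Step 3:
                  B         D         X
  init       0.2047    0.2005  0.001949
  Δ       4.8151e-04  0.001445 -9.6302e-04
  eq         0.2052    0.2019 9.8644e-04
  solve Keq expr → x = -4.8151e-04; check Q = 5.7620e-04

[B]_eq = 0.2052 M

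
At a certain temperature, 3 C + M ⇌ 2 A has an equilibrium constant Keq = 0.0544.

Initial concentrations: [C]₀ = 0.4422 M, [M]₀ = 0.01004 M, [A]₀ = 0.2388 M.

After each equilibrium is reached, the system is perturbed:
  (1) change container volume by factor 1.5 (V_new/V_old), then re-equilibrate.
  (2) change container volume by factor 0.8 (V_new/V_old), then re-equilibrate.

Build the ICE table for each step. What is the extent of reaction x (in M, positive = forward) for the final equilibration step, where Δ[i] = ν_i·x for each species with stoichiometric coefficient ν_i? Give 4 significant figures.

x = 0.002892 M

Q₀ = 65.69 vs Keq = 0.0544 ⇒ Q>K, reverse
Step 1:
                    C           M           A
  I            0.4422     0.01004      0.2388
  C            0.2873     0.09576     -0.1915
  E            0.7295      0.1058     0.04727
  solve Keq expr → x = -0.09576; check Q = 0.0544
Then change container volume by factor 1.5 (V_new/V_old).
Step 2:
                    C           M           A
  I            0.4863     0.07054     0.03151
  C           0.01342    0.004473   -0.008946
  E            0.4997     0.07501     0.02257
  solve Keq expr → x = -0.004473; check Q = 0.0544
Then change container volume by factor 0.8 (V_new/V_old).
Step 3:
                    C           M           A
  I            0.6247     0.09376     0.02821
  C         -0.008676   -0.002892    0.005784
  E             0.616     0.09087     0.03399
  solve Keq expr → x = 0.002892; check Q = 0.0544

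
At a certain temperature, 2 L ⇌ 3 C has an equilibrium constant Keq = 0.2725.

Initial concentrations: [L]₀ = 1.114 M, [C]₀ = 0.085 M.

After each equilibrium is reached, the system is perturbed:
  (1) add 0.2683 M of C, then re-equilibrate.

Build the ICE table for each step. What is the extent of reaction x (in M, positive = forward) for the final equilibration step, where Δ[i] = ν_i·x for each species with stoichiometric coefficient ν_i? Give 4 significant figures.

x = -0.06867 M

Q₀ = 4.9486e-04 vs Keq = 0.2725 ⇒ Q<K, forward
Step 1:
                   L          C
  Initial      1.114      0.085
  Change     -0.3154     0.4731
  Equil       0.7986     0.5581
  solve Keq expr → x = 0.1577; check Q = 0.2725
Then add 0.2683 M of C.
Step 2:
                   L          C
  Initial     0.7986     0.8264
  Change      0.1373     -0.206
  Equil        0.936     0.6203
  solve Keq expr → x = -0.06867; check Q = 0.2725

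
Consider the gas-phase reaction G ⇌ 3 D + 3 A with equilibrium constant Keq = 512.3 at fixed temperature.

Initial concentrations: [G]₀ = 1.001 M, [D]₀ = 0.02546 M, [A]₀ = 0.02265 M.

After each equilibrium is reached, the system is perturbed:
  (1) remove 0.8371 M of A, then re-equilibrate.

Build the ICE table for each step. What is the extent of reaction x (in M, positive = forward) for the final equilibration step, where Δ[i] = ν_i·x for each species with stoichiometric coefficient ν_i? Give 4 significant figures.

x = 0.09665 M

Q₀ = 1.9158e-10 vs Keq = 512.3 ⇒ Q<K, forward
Step 1:
                    G           D           A
  Initial       1.001     0.02546     0.02265
  Change      -0.7439       2.232       2.232
  Equil        0.2571       2.257       2.254
  solve Keq expr → x = 0.7439; check Q = 512.3
Then remove 0.8371 M of A.
Step 2:
                    G           D           A
  Initial      0.2571       2.257       1.417
  Change     -0.09665        0.29        0.29
  Equil        0.1605       2.547       1.707
  solve Keq expr → x = 0.09665; check Q = 512.3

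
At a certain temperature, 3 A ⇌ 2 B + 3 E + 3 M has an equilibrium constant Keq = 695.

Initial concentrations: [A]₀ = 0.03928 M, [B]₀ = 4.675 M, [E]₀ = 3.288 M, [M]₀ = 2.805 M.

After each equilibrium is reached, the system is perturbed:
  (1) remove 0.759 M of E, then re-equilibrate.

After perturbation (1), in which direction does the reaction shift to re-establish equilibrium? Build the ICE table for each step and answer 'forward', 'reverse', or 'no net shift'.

Q₀ = 2.8291e+08 vs Keq = 695 ⇒ Q>K, reverse
Step 1:
                    A           B           E           M
  init        0.03928       4.675       3.288       2.805
  Δ              1.06     -0.7069       -1.06       -1.06
  eq              1.1       3.968       2.228       1.745
  solve Keq expr → x = -0.3535; check Q = 695
Then remove 0.759 M of E.
Step 2:
                    A           B           E           M
  init            1.1       3.968       1.469       1.745
  Δ           -0.1818      0.1212      0.1818      0.1818
  eq           0.9179       4.089        1.65       1.926
  solve Keq expr → x = 0.0606; check Q = 695

Direction: forward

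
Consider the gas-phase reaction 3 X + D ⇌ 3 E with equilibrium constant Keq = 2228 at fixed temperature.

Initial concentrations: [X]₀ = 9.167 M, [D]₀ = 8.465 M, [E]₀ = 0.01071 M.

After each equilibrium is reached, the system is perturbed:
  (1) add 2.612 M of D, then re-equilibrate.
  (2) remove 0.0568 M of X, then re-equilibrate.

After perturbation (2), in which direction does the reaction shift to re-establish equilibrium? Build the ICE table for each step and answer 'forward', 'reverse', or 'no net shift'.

Direction: reverse

Q₀ = 1.8839e-10 vs Keq = 2228 ⇒ Q<K, forward
Step 1:
                   X          D          E
  init         9.167      8.465    0.01071
  Δ           -8.786     -2.929      8.786
  eq          0.3807      5.536      8.797
  solve Keq expr → x = 2.929; check Q = 2228
Then add 2.612 M of D.
Step 2:
                   X          D          E
  init        0.3807      8.148      8.797
  Δ         -0.04414   -0.01471    0.04414
  eq          0.3366      8.134      8.841
  solve Keq expr → x = 0.01471; check Q = 2228
Then remove 0.0568 M of X.
Step 3:
                   X          D          E
  init        0.2798      8.134      8.841
  Δ          0.05448    0.01816   -0.05448
  eq          0.3343      8.152      8.787
  solve Keq expr → x = -0.01816; check Q = 2228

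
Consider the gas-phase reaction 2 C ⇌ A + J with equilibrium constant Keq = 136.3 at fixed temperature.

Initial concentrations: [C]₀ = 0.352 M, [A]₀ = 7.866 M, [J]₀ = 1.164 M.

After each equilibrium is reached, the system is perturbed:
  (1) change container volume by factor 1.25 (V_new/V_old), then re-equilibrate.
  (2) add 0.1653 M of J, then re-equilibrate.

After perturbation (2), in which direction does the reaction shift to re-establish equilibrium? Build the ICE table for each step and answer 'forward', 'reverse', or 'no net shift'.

Direction: reverse

Q₀ = 73.9 vs Keq = 136.3 ⇒ Q<K, forward
Step 1:
                   C          A          J
  I            0.352      7.866      1.164
  C         -0.08727    0.04364    0.04364
  E           0.2647       7.91      1.208
  solve Keq expr → x = 0.04364; check Q = 136.3
Then change container volume by factor 1.25 (V_new/V_old).
Step 2:
                   C          A          J
  I           0.2118      6.328     0.9661
  C                0          0          0
  E           0.2118      6.328     0.9661
  solve Keq expr → x = 0; check Q = 136.3
Then add 0.1653 M of J.
Step 3:
                   C          A          J
  I           0.2118      6.328      1.131
  C          0.01642  -0.008211  -0.008211
  E           0.2282      6.319      1.123
  solve Keq expr → x = -0.008211; check Q = 136.3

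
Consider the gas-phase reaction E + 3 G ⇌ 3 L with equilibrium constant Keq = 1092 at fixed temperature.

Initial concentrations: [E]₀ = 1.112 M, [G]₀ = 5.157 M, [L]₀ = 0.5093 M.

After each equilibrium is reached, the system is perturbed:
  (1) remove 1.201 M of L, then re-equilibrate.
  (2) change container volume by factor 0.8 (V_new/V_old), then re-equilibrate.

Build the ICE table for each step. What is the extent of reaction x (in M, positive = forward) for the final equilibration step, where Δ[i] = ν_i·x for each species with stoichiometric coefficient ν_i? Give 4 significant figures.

Q₀ = 8.6621e-04 vs Keq = 1092 ⇒ Q<K, forward
Step 1:
                    E           G           L
  I             1.112       5.157      0.5093
  C            -1.104      -3.312       3.312
  E          0.008129       1.845       3.821
  solve Keq expr → x = 1.104; check Q = 1092
Then remove 1.201 M of L.
Step 2:
                    E           G           L
  I          0.008129       1.845        2.62
  C         -0.005388    -0.01616     0.01616
  E          0.002741       1.829       2.636
  solve Keq expr → x = 0.005388; check Q = 1092
Then change container volume by factor 0.8 (V_new/V_old).
Step 3:
                    E           G           L
  I          0.003426       2.287       3.295
  C       -6.7284e-04   -0.002019    0.002019
  E          0.002753       2.285       3.297
  solve Keq expr → x = 6.7284e-04; check Q = 1092

x = 6.7284e-04 M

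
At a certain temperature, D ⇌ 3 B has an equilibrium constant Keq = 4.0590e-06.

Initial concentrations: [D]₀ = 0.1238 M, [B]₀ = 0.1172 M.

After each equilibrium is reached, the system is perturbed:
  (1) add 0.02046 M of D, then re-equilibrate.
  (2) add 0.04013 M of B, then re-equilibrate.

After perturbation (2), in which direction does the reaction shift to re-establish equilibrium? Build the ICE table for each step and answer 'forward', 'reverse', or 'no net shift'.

Q₀ = 0.013 vs Keq = 4.0590e-06 ⇒ Q>K, reverse
Step 1:
                   D          B
  I           0.1238     0.1172
  C          0.03618    -0.1085
  E             0.16    0.00866
  solve Keq expr → x = -0.03618; check Q = 4.0590e-06
Then add 0.02046 M of D.
Step 2:
                   D          B
  I           0.1804    0.00866
  C       -1.1750e-04 3.5250e-04
  E           0.1803   0.009012
  solve Keq expr → x = 1.1750e-04; check Q = 4.0590e-06
Then add 0.04013 M of B.
Step 3:
                   D          B
  I           0.1803    0.04914
  C           0.0133   -0.03991
  E           0.1936   0.009228
  solve Keq expr → x = -0.0133; check Q = 4.0590e-06

Direction: reverse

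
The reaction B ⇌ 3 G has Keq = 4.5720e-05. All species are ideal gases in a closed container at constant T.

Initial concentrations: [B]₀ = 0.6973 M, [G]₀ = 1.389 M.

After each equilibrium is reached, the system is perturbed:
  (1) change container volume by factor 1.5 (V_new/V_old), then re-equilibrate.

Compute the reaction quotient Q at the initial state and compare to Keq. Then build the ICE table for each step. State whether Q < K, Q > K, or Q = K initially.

Q₀ = 3.843; Q > K (proceeds reverse)

Q₀ = 3.843 vs Keq = 4.5720e-05 ⇒ Q>K, reverse
Step 1:
                    B           G
  Initial      0.6973       1.389
  Change       0.4505      -1.352
  Equil         1.148     0.03744
  solve Keq expr → x = -0.4505; check Q = 4.5720e-05
Then change container volume by factor 1.5 (V_new/V_old).
Step 2:
                    B           G
  Initial      0.7652     0.02496
  Change     -0.00257     0.00771
  Equil        0.7626     0.03267
  solve Keq expr → x = 0.00257; check Q = 4.5720e-05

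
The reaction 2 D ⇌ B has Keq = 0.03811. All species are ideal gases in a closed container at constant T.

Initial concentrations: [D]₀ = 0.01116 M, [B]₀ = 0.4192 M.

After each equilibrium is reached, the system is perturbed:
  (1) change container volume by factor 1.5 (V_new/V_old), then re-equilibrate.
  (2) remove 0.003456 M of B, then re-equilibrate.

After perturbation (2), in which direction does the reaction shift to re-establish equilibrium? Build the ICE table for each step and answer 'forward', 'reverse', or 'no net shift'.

Q₀ = 3366 vs Keq = 0.03811 ⇒ Q>K, reverse
Step 1:
                   D          B
  Initial    0.01116     0.4192
  Change      0.7895    -0.3948
  Equil       0.8007    0.02443
  solve Keq expr → x = -0.3948; check Q = 0.03811
Then change container volume by factor 1.5 (V_new/V_old).
Step 2:
                   D          B
  Initial     0.5338    0.01629
  Change     0.01003  -0.005017
  Equil       0.5438    0.01127
  solve Keq expr → x = -0.005017; check Q = 0.03811
Then remove 0.003456 M of B.
Step 3:
                   D          B
  Initial     0.5438   0.007815
  Change   -0.006386   0.003193
  Equil       0.5374    0.01101
  solve Keq expr → x = 0.003193; check Q = 0.03811

Direction: forward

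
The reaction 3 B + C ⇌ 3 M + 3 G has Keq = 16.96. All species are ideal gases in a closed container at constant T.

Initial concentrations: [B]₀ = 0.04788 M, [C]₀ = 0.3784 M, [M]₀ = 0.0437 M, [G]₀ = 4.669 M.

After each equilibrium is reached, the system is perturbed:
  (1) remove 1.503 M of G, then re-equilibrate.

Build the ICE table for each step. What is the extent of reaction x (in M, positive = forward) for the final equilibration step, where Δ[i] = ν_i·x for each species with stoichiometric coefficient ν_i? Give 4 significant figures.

x = 0.002587 M

Q₀ = 204.5 vs Keq = 16.96 ⇒ Q>K, reverse
Step 1:
                  B         C         M         G
  Initial   0.04788    0.3784    0.0437     4.669
  Change    0.01746  0.005821  -0.01746  -0.01746
  Equil     0.06534    0.3842   0.02624     4.652
  solve Keq expr → x = -0.005821; check Q = 16.96
Then remove 1.503 M of G.
Step 2:
                  B         C         M         G
  Initial   0.06534    0.3842   0.02624     3.149
  Change  -0.007761 -0.002587  0.007761  0.007761
  Equil     0.05758    0.3816     0.034     3.156
  solve Keq expr → x = 0.002587; check Q = 16.96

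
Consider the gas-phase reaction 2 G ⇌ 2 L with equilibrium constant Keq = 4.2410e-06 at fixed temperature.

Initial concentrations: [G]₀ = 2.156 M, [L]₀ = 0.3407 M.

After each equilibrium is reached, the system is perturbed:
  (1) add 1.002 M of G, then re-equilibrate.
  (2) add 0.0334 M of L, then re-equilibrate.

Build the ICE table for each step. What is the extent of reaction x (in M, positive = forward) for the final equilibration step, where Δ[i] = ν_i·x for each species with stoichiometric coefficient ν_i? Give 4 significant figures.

x = -0.01667 M

Q₀ = 0.02497 vs Keq = 4.2410e-06 ⇒ Q>K, reverse
Step 1:
                  G         L
  init        2.156    0.3407
  Δ          0.3356   -0.3356
  eq          2.492  0.005131
  solve Keq expr → x = -0.1678; check Q = 4.2410e-06
Then add 1.002 M of G.
Step 2:
                  G         L
  init        3.494  0.005131
  Δ       -0.002059  0.002059
  eq          3.492   0.00719
  solve Keq expr → x = 0.00103; check Q = 4.2410e-06
Then add 0.0334 M of L.
Step 3:
                  G         L
  init        3.492   0.04059
  Δ         0.03333  -0.03333
  eq          3.525  0.007259
  solve Keq expr → x = -0.01667; check Q = 4.2410e-06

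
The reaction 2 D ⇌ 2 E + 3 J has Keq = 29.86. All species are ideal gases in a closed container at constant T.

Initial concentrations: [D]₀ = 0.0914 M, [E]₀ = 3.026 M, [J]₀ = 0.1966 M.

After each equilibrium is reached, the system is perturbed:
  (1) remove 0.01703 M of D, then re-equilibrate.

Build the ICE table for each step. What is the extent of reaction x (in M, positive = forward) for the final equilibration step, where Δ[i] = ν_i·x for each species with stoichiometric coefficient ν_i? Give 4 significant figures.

Q₀ = 8.329 vs Keq = 29.86 ⇒ Q<K, forward
Step 1:
                  D         E         J
  I          0.0914     3.026    0.1966
  C        -0.02694   0.02694   0.04041
  E         0.06446     3.053     0.237
  solve Keq expr → x = 0.01347; check Q = 29.86
Then remove 0.01703 M of D.
Step 2:
                  D         E         J
  I         0.04743     3.053     0.237
  C         0.01051  -0.01051  -0.01576
  E         0.05794     3.042    0.2212
  solve Keq expr → x = -0.005254; check Q = 29.86

x = -0.005254 M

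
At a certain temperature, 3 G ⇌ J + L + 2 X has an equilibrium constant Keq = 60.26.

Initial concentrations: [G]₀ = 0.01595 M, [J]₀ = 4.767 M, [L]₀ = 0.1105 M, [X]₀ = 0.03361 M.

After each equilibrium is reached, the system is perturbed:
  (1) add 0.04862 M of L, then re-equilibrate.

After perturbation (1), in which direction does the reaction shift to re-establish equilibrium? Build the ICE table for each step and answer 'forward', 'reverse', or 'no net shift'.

Q₀ = 146.6 vs Keq = 60.26 ⇒ Q>K, reverse
Step 1:
                  G         J         L         X
  Initial   0.01595     4.767    0.1105   0.03361
  Change   0.004206 -0.001402 -0.001402 -0.002804
  Equil     0.02016     4.766    0.1091   0.03081
  solve Keq expr → x = -0.001402; check Q = 60.26
Then add 0.04862 M of L.
Step 2:
                  G         J         L         X
  Initial   0.02016     4.766    0.1577   0.03081
  Change   0.001956 -6.5185e-04 -6.5185e-04 -0.001304
  Equil     0.02211     4.765    0.1571    0.0295
  solve Keq expr → x = -6.5185e-04; check Q = 60.26

Direction: reverse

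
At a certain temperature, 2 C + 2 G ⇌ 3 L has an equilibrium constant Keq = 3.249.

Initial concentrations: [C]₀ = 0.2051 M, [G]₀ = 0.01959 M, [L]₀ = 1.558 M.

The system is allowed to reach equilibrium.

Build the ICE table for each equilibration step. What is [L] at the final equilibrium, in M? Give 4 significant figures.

[L]_eq = 0.7847 M

Q₀ = 2.3426e+05 vs Keq = 3.249 ⇒ Q>K, reverse
Step 1:
                    C           G           L
  I            0.2051     0.01959       1.558
  C            0.5155      0.5155     -0.7733
  E            0.7206      0.5351      0.7847
  solve Keq expr → x = -0.2578; check Q = 3.249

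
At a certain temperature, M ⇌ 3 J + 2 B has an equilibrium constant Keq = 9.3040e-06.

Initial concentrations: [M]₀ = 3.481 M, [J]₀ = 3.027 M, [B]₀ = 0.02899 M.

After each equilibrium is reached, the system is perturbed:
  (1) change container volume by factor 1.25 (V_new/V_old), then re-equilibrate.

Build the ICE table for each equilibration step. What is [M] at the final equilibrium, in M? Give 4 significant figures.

Q₀ = 0.006696 vs Keq = 9.3040e-06 ⇒ Q>K, reverse
Step 1:
                   M          J          B
  Initial      3.481      3.027    0.02899
  Change     0.01394   -0.04183   -0.02788
  Equil        3.495      2.985   0.001106
  solve Keq expr → x = -0.01394; check Q = 9.3040e-06
Then change container volume by factor 1.25 (V_new/V_old).
Step 2:
                   M          J          B
  Initial      2.796      2.388 8.8449e-04
  Change  -2.4841e-04 7.4522e-04 4.9681e-04
  Equil        2.796      2.389   0.001381
  solve Keq expr → x = 2.4841e-04; check Q = 9.3040e-06

[M]_eq = 2.796 M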